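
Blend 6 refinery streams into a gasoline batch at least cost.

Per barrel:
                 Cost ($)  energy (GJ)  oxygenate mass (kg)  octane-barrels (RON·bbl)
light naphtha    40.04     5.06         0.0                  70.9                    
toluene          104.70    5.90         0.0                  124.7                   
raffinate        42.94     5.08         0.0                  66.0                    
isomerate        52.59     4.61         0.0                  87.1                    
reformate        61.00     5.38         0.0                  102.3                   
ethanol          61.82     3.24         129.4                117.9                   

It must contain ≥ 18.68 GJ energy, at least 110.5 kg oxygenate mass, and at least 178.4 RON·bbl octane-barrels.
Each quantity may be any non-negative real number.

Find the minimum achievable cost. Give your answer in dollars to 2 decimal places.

$178.71

Treat it as an LP. Let x1 = barrels of light naphtha, x2 = barrels of toluene, x3 = barrels of raffinate, x4 = barrels of isomerate, x5 = barrels of reformate, x6 = barrels of ethanol.
min 40.04x1 + 104.7x2 + 42.94x3 + 52.59x4 + 61x5 + 61.82x6 subject to:
  5.06x1 + 5.9x2 + 5.08x3 + 4.61x4 + 5.38x5 + 3.24x6 ≥ 18.68   (energy)
  129.4x6 ≥ 110.5   (oxygenate mass)
  70.9x1 + 124.7x2 + 66x3 + 87.1x4 + 102.3x5 + 117.9x6 ≥ 178.4   (octane-barrels)
  x1, x2, x3, x4, x5, x6 ≥ 0.
At the optimum only light naphtha, ethanol are positive (toluene, raffinate, isomerate, reformate = 0). Binding constraints: energy and oxygenate mass.
Optimal quantities: light naphtha = 3.145 barrels, ethanol = 0.8539 barrels.
Objective = 40.04·3.145 + 61.82·0.8539 = 178.7139.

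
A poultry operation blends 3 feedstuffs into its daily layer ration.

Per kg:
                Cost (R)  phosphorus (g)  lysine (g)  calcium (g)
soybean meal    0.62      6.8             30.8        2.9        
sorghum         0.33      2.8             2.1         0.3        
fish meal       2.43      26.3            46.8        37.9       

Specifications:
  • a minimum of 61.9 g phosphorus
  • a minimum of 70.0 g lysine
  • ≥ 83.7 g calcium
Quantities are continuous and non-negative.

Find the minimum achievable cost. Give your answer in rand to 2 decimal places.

Treat it as an LP. Let x1 = kg of soybean meal, x2 = kg of sorghum, x3 = kg of fish meal.
Minimise 0.62x1 + 0.33x2 + 2.43x3 with:
  6.8x1 + 2.8x2 + 26.3x3 ≥ 61.9   (phosphorus)
  30.8x1 + 2.1x2 + 46.8x3 ≥ 70   (lysine)
  2.9x1 + 0.3x2 + 37.9x3 ≥ 83.7   (calcium)
  x1, x2, x3 ≥ 0.
The minimum-cost mix takes nothing from sorghum — only soybean meal, fish meal. There the phosphorus and calcium constraints are tight.
Optimal quantities: soybean meal = 0.7975 kg, fish meal = 2.147 kg.
Total cost: 0.62·0.7975 + 2.43·2.147 = 5.7117.

R5.71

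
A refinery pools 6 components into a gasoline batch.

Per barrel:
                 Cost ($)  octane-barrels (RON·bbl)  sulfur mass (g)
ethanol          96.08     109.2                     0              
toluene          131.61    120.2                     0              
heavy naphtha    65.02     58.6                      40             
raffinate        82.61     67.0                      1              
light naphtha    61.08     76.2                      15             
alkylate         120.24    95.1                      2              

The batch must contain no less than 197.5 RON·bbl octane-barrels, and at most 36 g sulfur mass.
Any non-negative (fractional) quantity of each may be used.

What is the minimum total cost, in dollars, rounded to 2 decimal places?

Let x1 = barrels of ethanol, x2 = barrels of toluene, x3 = barrels of heavy naphtha, x4 = barrels of raffinate, x5 = barrels of light naphtha, x6 = barrels of alkylate.
min 96.08x1 + 131.61x2 + 65.02x3 + 82.61x4 + 61.08x5 + 120.24x6 subject to:
  109.2x1 + 120.2x2 + 58.6x3 + 67x4 + 76.2x5 + 95.1x6 ≥ 197.5   (octane-barrels)
  40x3 + 1x4 + 15x5 + 2x6 ≤ 36   (sulfur mass)
  x1, x2, x3, x4, x5, x6 ≥ 0.
The cheapest feasible vertex uses only ethanol, light naphtha; toluene, heavy naphtha, raffinate, alkylate are not used. Binding constraints: octane-barrels and sulfur mass.
Solving gives x1 = 0.1339, x5 = 2.4.
Cost = 96.08·0.1339 + 61.08·2.4 = 159.4571.

$159.46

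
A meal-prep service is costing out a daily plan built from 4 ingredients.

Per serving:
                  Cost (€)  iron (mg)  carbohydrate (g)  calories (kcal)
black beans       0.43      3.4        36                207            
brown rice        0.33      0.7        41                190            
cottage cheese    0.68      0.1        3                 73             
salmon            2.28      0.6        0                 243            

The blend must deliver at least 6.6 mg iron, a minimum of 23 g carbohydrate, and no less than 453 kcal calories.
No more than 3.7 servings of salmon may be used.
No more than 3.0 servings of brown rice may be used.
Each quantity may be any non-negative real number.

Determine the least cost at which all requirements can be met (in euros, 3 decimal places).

€0.919

Set it up as a linear program. Let x1 = servings of black beans, x2 = servings of brown rice, x3 = servings of cottage cheese, x4 = servings of salmon.
Minimize 0.43x1 + 0.33x2 + 0.68x3 + 2.28x4 subject to:
  3.4x1 + 0.7x2 + 0.1x3 + 0.6x4 ≥ 6.6   (iron)
  36x1 + 41x2 + 3x3 ≥ 23   (carbohydrate)
  207x1 + 190x2 + 73x3 + 243x4 ≥ 453   (calories)
  x4 ≤ 3.7
  x2 ≤ 3
  x1, x2, x3, x4 ≥ 0.
The cheapest feasible vertex uses only black beans, brown rice; cottage cheese, salmon are not used. The iron and calories requirements are met with equality.
That vertex is x1 = 1.87, x2 = 0.3472.
Objective = 0.43·1.87 + 0.33·0.3472 = 0.91868.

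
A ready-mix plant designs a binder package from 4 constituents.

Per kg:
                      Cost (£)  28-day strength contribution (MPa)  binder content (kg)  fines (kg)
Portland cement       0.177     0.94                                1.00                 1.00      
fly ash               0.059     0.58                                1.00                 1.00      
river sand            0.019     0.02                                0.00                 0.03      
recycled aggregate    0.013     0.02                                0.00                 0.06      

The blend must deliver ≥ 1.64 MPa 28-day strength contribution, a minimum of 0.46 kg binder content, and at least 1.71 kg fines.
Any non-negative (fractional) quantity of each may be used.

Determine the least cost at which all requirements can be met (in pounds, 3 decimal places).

This is a linear program. Let x1 = kg of Portland cement, x2 = kg of fly ash, x3 = kg of river sand, x4 = kg of recycled aggregate.
Minimize 0.177x1 + 0.059x2 + 0.019x3 + 0.013x4 subject to:
  0.94x1 + 0.58x2 + 0.02x3 + 0.02x4 ≥ 1.64   (28-day strength contribution)
  1x1 + 1x2 ≥ 0.46   (binder content)
  1x1 + 1x2 + 0.03x3 + 0.06x4 ≥ 1.71   (fines)
  x1, x2, x3, x4 ≥ 0.
The optimal basis is {fly ash}; Portland cement, river sand, recycled aggregate drop out. There the 28-day strength contribution constraint is tight.
Optimal quantities: fly ash = 2.828 kg.
Objective = 0.059·2.828 = 0.16685.

£0.167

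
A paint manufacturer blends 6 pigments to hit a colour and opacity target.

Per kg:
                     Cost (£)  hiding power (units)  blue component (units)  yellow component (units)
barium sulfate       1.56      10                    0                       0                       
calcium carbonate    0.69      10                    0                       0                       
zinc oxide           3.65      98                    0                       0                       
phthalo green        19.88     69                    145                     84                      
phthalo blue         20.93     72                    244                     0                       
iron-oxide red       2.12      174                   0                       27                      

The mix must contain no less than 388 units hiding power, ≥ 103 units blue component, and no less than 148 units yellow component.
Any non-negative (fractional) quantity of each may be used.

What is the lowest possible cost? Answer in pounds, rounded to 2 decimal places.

Set it up as a linear program. Let x1 = kg of barium sulfate, x2 = kg of calcium carbonate, x3 = kg of zinc oxide, x4 = kg of phthalo green, x5 = kg of phthalo blue, x6 = kg of iron-oxide red.
Minimise 1.56x1 + 0.69x2 + 3.65x3 + 19.88x4 + 20.93x5 + 2.12x6 with:
  10x1 + 10x2 + 98x3 + 69x4 + 72x5 + 174x6 ≥ 388   (hiding power)
  145x4 + 244x5 ≥ 103   (blue component)
  84x4 + 27x6 ≥ 148   (yellow component)
  x1, x2, x3, x4, x5, x6 ≥ 0.
The cheapest feasible vertex uses only phthalo blue, iron-oxide red; barium sulfate, calcium carbonate, zinc oxide, phthalo green are not used. Binding constraints: blue component and yellow component.
Optimal quantities: phthalo blue = 0.42213 kg, iron-oxide red = 5.4815 kg.
Objective = 20.93·0.42213 + 2.12·5.4815 = 20.4560.

£20.46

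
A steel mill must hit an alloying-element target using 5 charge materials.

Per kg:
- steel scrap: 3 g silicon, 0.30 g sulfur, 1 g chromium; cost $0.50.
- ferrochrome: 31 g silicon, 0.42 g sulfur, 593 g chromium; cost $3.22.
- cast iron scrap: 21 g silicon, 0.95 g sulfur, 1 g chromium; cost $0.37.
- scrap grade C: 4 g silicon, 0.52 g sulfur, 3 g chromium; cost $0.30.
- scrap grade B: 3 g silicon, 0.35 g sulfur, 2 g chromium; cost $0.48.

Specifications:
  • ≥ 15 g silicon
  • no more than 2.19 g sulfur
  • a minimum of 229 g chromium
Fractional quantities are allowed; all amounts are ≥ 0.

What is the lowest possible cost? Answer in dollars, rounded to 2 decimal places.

$1.30

Let x1 = kg of steel scrap, x2 = kg of ferrochrome, x3 = kg of cast iron scrap, x4 = kg of scrap grade C, x5 = kg of scrap grade B.
min 0.5x1 + 3.22x2 + 0.37x3 + 0.3x4 + 0.48x5 s.t.:
  3x1 + 31x2 + 21x3 + 4x4 + 3x5 ≥ 15   (silicon)
  0.3x1 + 0.42x2 + 0.95x3 + 0.52x4 + 0.35x5 ≤ 2.19   (sulfur)
  1x1 + 593x2 + 1x3 + 3x4 + 2x5 ≥ 229   (chromium)
  x1, x2, x3, x4, x5 ≥ 0.
At the optimum only ferrochrome, cast iron scrap are positive (steel scrap, scrap grade C, scrap grade B = 0). The silicon and chromium requirements are met with equality.
Optimal quantities: ferrochrome = 0.3859 kg, cast iron scrap = 0.1446 kg.
Objective = 3.22·0.3859 + 0.37·0.1446 = 1.2961.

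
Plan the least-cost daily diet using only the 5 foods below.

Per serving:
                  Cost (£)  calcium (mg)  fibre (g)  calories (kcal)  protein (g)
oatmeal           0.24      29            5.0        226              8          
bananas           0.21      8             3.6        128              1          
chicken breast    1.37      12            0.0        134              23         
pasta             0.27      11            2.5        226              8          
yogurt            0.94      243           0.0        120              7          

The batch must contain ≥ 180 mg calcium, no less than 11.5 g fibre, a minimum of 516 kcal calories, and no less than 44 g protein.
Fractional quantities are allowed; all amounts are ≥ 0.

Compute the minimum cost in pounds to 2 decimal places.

£1.39

Set it up as a linear program. Let x1 = servings of oatmeal, x2 = servings of bananas, x3 = servings of chicken breast, x4 = servings of pasta, x5 = servings of yogurt.
Minimize 0.24x1 + 0.21x2 + 1.37x3 + 0.27x4 + 0.94x5 subject to:
  29x1 + 8x2 + 12x3 + 11x4 + 243x5 ≥ 180   (calcium)
  5x1 + 3.6x2 + 2.5x4 ≥ 11.5   (fibre)
  226x1 + 128x2 + 134x3 + 226x4 + 120x5 ≥ 516   (calories)
  8x1 + 1x2 + 23x3 + 8x4 + 7x5 ≥ 44   (protein)
  x1, x2, x3, x4, x5 ≥ 0.
The minimum-cost mix takes nothing from bananas, chicken breast, pasta — only oatmeal, yogurt. Binding constraints: calcium and protein.
So oatmeal = 5.418 servings, yogurt = 0.0942 servings.
Cost = 0.24·5.418 + 0.94·0.0942 = 1.3889.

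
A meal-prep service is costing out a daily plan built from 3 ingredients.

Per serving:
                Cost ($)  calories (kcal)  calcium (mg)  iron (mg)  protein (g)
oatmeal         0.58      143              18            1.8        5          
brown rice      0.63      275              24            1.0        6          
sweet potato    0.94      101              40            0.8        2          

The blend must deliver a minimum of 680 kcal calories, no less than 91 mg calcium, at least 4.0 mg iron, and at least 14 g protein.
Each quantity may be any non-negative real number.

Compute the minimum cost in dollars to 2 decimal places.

This is a linear program. Let x1 = servings of oatmeal, x2 = servings of brown rice, x3 = servings of sweet potato.
min 0.58x1 + 0.63x2 + 0.94x3 s.t.:
  143x1 + 275x2 + 101x3 ≥ 680   (calories)
  18x1 + 24x2 + 40x3 ≥ 91   (calcium)
  1.8x1 + 1x2 + 0.8x3 ≥ 4   (iron)
  5x1 + 6x2 + 2x3 ≥ 14   (protein)
  x1, x2, x3 ≥ 0.
The optimal mix uses every input. Binding constraints: calories, calcium, iron.
So oatmeal = 0.9041 servings, brown rice = 1.689 servings, sweet potato = 0.855 servings.
Objective = 0.58·0.9041 + 0.63·1.689 + 0.94·0.855 = 2.3921.

$2.39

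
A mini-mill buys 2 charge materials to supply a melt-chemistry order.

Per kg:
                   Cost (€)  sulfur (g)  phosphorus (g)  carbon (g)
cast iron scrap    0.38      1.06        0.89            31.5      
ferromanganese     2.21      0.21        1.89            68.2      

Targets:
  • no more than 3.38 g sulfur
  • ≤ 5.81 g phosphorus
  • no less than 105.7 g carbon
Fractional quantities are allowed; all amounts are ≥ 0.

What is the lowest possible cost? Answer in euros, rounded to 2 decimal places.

€1.39

Set it up as a linear program. Let x1 = kg of cast iron scrap, x2 = kg of ferromanganese.
min 0.38x1 + 2.21x2 s.t.:
  1.06x1 + 0.21x2 ≤ 3.38   (sulfur)
  0.89x1 + 1.89x2 ≤ 5.81   (phosphorus)
  31.5x1 + 68.2x2 ≥ 105.7   (carbon)
  x1, x2 ≥ 0.
Both inputs are positive at the optimum. The sulfur and carbon requirements are met with equality.
That vertex is x1 = 3.172, x2 = 0.08484.
Cost = 0.38·3.172 + 2.21·0.08484 = 1.3929.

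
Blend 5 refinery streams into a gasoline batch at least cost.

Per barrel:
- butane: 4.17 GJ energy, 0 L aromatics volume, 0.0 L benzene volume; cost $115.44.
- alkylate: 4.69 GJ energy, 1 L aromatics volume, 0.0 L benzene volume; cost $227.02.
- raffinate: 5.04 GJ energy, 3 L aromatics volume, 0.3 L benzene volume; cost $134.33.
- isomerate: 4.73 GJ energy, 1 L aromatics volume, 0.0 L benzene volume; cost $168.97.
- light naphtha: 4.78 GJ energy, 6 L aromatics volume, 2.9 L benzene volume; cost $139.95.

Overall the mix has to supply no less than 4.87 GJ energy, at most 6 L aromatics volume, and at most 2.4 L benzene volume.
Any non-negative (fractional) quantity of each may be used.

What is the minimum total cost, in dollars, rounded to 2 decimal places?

Set it up as a linear program. Let x1 = barrels of butane, x2 = barrels of alkylate, x3 = barrels of raffinate, x4 = barrels of isomerate, x5 = barrels of light naphtha.
Minimize 115.44x1 + 227.02x2 + 134.33x3 + 168.97x4 + 139.95x5 with:
  4.17x1 + 4.69x2 + 5.04x3 + 4.73x4 + 4.78x5 ≥ 4.87   (energy)
  1x2 + 3x3 + 1x4 + 6x5 ≤ 6   (aromatics volume)
  0.3x3 + 2.9x5 ≤ 2.4   (benzene volume)
  x1, x2, x3, x4, x5 ≥ 0.
At the optimum only raffinate is positive (butane, alkylate, isomerate, light naphtha = 0). There the energy constraint is tight.
So raffinate = 0.9663 barrels.
Hence cost = 134.33·0.9663 = $129.8031.

$129.80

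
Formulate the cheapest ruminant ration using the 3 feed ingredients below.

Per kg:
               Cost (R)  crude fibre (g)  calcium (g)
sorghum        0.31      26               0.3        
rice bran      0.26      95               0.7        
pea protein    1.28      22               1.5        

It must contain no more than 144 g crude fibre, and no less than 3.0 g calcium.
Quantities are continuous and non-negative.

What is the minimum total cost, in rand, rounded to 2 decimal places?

R2.16

Set it up as a linear program. Let x1 = kg of sorghum, x2 = kg of rice bran, x3 = kg of pea protein.
Minimise 0.31x1 + 0.26x2 + 1.28x3 s.t.:
  26x1 + 95x2 + 22x3 ≤ 144   (crude fibre)
  0.3x1 + 0.7x2 + 1.5x3 ≥ 3   (calcium)
  x1, x2, x3 ≥ 0.
The optimal basis is {rice bran, pea protein}; sorghum drops out. There the crude fibre and calcium constraints are tight.
Optimal quantities: rice bran = 1.18 kg, pea protein = 1.449 kg.
Hence cost = 0.26·1.18 + 1.28·1.449 = R2.1615.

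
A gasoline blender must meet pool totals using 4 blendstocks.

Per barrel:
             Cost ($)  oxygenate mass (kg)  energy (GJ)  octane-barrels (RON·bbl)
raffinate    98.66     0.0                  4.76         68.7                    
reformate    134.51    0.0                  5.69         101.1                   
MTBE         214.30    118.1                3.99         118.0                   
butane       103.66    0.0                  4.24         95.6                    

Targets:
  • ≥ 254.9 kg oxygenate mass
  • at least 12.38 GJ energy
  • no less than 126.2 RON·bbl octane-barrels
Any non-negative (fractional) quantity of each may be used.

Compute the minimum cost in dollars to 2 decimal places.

Let x1 = barrels of raffinate, x2 = barrels of reformate, x3 = barrels of MTBE, x4 = barrels of butane.
Minimise 98.66x1 + 134.51x2 + 214.3x3 + 103.66x4 subject to:
  118.1x3 ≥ 254.9   (oxygenate mass)
  4.76x1 + 5.69x2 + 3.99x3 + 4.24x4 ≥ 12.38   (energy)
  68.7x1 + 101.1x2 + 118x3 + 95.6x4 ≥ 126.2   (octane-barrels)
  x1, x2, x3, x4 ≥ 0.
The cheapest feasible vertex uses only raffinate, MTBE; reformate, butane are not used. There the oxygenate mass and energy constraints are tight.
So raffinate = 0.791643 barrels, MTBE = 2.15834 barrels.
Cost = 98.66·0.791643 + 214.3·2.15834 = 540.6358.

$540.64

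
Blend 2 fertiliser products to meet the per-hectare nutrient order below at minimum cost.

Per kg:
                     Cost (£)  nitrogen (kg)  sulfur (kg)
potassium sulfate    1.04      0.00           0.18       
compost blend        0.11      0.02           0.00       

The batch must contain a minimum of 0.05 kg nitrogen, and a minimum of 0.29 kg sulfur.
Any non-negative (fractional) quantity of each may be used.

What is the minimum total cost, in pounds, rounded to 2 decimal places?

Let x1 = kg of potassium sulfate, x2 = kg of compost blend.
Minimise 1.04x1 + 0.11x2 with:
  0.02x2 ≥ 0.05   (nitrogen)
  0.18x1 ≥ 0.29   (sulfur)
  x1, x2 ≥ 0.
Both inputs are positive at the optimum. Binding constraints: nitrogen and sulfur.
So potassium sulfate = 1.611 kg, compost blend = 2.5 kg.
Objective = 1.04·1.611 + 0.11·2.5 = 1.9504.

£1.95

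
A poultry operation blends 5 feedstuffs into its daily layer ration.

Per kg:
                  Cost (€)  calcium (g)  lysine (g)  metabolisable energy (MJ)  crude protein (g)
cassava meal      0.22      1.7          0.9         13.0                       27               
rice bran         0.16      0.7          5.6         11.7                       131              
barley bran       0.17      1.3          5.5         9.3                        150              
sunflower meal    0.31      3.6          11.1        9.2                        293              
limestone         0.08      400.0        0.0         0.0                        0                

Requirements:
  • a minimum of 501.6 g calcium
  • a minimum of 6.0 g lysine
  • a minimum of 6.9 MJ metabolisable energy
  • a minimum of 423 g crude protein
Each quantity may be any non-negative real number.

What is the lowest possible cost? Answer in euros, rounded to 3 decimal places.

€0.547

Let x1 = kg of cassava meal, x2 = kg of rice bran, x3 = kg of barley bran, x4 = kg of sunflower meal, x5 = kg of limestone.
Minimize 0.22x1 + 0.16x2 + 0.17x3 + 0.31x4 + 0.08x5 with:
  1.7x1 + 0.7x2 + 1.3x3 + 3.6x4 + 400x5 ≥ 501.6   (calcium)
  0.9x1 + 5.6x2 + 5.5x3 + 11.1x4 ≥ 6   (lysine)
  13x1 + 11.7x2 + 9.3x3 + 9.2x4 ≥ 6.9   (metabolisable energy)
  27x1 + 131x2 + 150x3 + 293x4 ≥ 423   (crude protein)
  x1, x2, x3, x4, x5 ≥ 0.
The minimum-cost mix takes nothing from cassava meal, rice bran, barley bran — only sunflower meal, limestone. The calcium and crude protein requirements are met with equality.
So sunflower meal = 1.444 kg, limestone = 1.241 kg.
Total cost: 0.31·1.444 + 0.08·1.241 = 0.54692.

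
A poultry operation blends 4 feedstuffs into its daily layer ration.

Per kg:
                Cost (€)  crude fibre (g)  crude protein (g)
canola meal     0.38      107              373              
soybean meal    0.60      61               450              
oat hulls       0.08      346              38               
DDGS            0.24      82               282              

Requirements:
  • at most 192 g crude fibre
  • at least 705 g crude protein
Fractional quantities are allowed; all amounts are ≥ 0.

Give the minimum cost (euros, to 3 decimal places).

€0.640

Treat it as an LP. Let x1 = kg of canola meal, x2 = kg of soybean meal, x3 = kg of oat hulls, x4 = kg of DDGS.
min 0.38x1 + 0.6x2 + 0.08x3 + 0.24x4 s.t.:
  107x1 + 61x2 + 346x3 + 82x4 ≤ 192   (crude fibre)
  373x1 + 450x2 + 38x3 + 282x4 ≥ 705   (crude protein)
  x1, x2, x3, x4 ≥ 0.
The optimal basis is {soybean meal, DDGS}; canola meal, oat hulls drop out. Binding constraints: crude fibre and crude protein.
So soybean meal = 0.1861 kg, DDGS = 2.203 kg.
Total cost: 0.6·0.1861 + 0.24·2.203 = 0.64038.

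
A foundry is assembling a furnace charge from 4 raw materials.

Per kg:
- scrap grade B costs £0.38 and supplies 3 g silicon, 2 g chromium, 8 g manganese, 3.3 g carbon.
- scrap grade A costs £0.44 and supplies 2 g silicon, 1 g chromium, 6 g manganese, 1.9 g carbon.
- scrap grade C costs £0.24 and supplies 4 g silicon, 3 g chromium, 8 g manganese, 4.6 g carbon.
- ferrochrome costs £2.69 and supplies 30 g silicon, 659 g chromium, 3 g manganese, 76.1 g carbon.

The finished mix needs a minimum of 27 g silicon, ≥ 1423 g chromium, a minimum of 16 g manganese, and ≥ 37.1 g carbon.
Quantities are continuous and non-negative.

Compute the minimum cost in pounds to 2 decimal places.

This is a linear program. Let x1 = kg of scrap grade B, x2 = kg of scrap grade A, x3 = kg of scrap grade C, x4 = kg of ferrochrome.
Minimize 0.38x1 + 0.44x2 + 0.24x3 + 2.69x4 s.t.:
  3x1 + 2x2 + 4x3 + 30x4 ≥ 27   (silicon)
  2x1 + 1x2 + 3x3 + 659x4 ≥ 1423   (chromium)
  8x1 + 6x2 + 8x3 + 3x4 ≥ 16   (manganese)
  3.3x1 + 1.9x2 + 4.6x3 + 76.1x4 ≥ 37.1   (carbon)
  x1, x2, x3, x4 ≥ 0.
The optimal basis is {scrap grade C, ferrochrome}; scrap grade B, scrap grade A drop out. Binding constraints: chromium and manganese.
Solving gives x3 = 1.192, x4 = 2.154.
Total cost: 0.24·1.192 + 2.69·2.154 = 6.0803.

£6.08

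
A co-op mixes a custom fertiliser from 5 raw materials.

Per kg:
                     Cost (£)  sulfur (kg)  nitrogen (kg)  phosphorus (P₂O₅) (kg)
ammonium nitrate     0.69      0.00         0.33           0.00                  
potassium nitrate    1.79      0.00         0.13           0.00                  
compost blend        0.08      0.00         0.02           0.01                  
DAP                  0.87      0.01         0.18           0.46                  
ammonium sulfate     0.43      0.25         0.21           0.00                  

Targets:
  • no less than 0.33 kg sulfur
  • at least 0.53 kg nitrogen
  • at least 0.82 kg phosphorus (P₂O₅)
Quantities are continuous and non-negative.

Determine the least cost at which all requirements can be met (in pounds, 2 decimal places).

Let x1 = kg of ammonium nitrate, x2 = kg of potassium nitrate, x3 = kg of compost blend, x4 = kg of DAP, x5 = kg of ammonium sulfate.
Minimise 0.69x1 + 1.79x2 + 0.08x3 + 0.87x4 + 0.43x5 s.t.:
  0.01x4 + 0.25x5 ≥ 0.33   (sulfur)
  0.33x1 + 0.13x2 + 0.02x3 + 0.18x4 + 0.21x5 ≥ 0.53   (nitrogen)
  0.01x3 + 0.46x4 ≥ 0.82   (phosphorus (P₂O₅))
  x1, x2, x3, x4, x5 ≥ 0.
The minimum-cost mix takes nothing from ammonium nitrate, potassium nitrate, compost blend — only DAP, ammonium sulfate. There the sulfur and phosphorus (P₂O₅) constraints are tight.
That vertex is x4 = 1.783, x5 = 1.249.
Hence cost = 0.87·1.783 + 0.43·1.249 = £2.0883.

£2.09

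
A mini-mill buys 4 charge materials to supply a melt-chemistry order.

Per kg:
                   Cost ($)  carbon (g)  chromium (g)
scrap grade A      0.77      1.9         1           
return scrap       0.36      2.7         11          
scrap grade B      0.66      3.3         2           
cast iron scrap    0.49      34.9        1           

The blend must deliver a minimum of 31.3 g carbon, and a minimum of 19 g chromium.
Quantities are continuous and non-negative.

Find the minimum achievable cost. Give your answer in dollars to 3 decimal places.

$0.973

Treat it as an LP. Let x1 = kg of scrap grade A, x2 = kg of return scrap, x3 = kg of scrap grade B, x4 = kg of cast iron scrap.
Minimize 0.77x1 + 0.36x2 + 0.66x3 + 0.49x4 with:
  1.9x1 + 2.7x2 + 3.3x3 + 34.9x4 ≥ 31.3   (carbon)
  1x1 + 11x2 + 2x3 + 1x4 ≥ 19   (chromium)
  x1, x2, x3, x4 ≥ 0.
The minimum-cost mix takes nothing from scrap grade A, scrap grade B — only return scrap, cast iron scrap. Binding constraints: carbon and chromium.
That vertex is x2 = 1.657, x4 = 0.7686.
Objective = 0.36·1.657 + 0.49·0.7686 = 0.97313.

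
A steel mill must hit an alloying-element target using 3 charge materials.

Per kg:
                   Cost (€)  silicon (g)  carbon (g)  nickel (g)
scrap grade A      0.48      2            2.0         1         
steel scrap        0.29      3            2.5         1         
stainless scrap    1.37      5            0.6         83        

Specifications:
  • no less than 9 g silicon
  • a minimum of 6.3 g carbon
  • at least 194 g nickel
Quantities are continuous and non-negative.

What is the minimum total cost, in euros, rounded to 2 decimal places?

This is a linear program. Let x1 = kg of scrap grade A, x2 = kg of steel scrap, x3 = kg of stainless scrap.
min 0.48x1 + 0.29x2 + 1.37x3 with:
  2x1 + 3x2 + 5x3 ≥ 9   (silicon)
  2x1 + 2.5x2 + 0.6x3 ≥ 6.3   (carbon)
  1x1 + 1x2 + 83x3 ≥ 194   (nickel)
  x1, x2, x3 ≥ 0.
The cheapest feasible vertex uses only steel scrap, stainless scrap; scrap grade A is not used. The carbon and nickel requirements are met with equality.
Optimal quantities: steel scrap = 1.965 kg, stainless scrap = 2.314 kg.
Objective = 0.29·1.965 + 1.37·2.314 = 3.7400.

€3.74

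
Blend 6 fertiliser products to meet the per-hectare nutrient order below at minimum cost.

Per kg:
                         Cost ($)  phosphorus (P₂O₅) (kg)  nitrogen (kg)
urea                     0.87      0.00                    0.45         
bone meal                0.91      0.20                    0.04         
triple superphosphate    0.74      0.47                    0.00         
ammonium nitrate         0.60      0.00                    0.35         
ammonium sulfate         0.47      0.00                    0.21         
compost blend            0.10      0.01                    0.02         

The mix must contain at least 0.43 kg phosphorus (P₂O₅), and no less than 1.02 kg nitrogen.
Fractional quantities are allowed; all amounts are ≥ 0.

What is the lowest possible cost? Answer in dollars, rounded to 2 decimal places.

Let x1 = kg of urea, x2 = kg of bone meal, x3 = kg of triple superphosphate, x4 = kg of ammonium nitrate, x5 = kg of ammonium sulfate, x6 = kg of compost blend.
Minimise 0.87x1 + 0.91x2 + 0.74x3 + 0.6x4 + 0.47x5 + 0.1x6 with:
  0.2x2 + 0.47x3 + 0.01x6 ≥ 0.43   (phosphorus (P₂O₅))
  0.45x1 + 0.04x2 + 0.35x4 + 0.21x5 + 0.02x6 ≥ 1.02   (nitrogen)
  x1, x2, x3, x4, x5, x6 ≥ 0.
The optimal basis is {triple superphosphate, ammonium nitrate}; urea, bone meal, ammonium sulfate, compost blend drop out. Binding constraints: phosphorus (P₂O₅) and nitrogen.
So triple superphosphate = 0.9149 kg, ammonium nitrate = 2.914 kg.
Total cost: 0.74·0.9149 + 0.6·2.914 = 2.4254.

$2.43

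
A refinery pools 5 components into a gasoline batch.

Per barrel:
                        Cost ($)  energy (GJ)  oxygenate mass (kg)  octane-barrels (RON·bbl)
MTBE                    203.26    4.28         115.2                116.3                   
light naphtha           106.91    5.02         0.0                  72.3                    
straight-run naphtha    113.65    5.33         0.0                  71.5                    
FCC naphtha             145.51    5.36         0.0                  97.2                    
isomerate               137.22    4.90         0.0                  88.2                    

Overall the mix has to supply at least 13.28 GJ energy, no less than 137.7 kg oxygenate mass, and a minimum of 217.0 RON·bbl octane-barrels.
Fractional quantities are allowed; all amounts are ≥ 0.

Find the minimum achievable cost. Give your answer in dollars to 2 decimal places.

$416.83

Let x1 = barrels of MTBE, x2 = barrels of light naphtha, x3 = barrels of straight-run naphtha, x4 = barrels of FCC naphtha, x5 = barrels of isomerate.
Minimise 203.26x1 + 106.91x2 + 113.65x3 + 145.51x4 + 137.22x5 s.t.:
  4.28x1 + 5.02x2 + 5.33x3 + 5.36x4 + 4.9x5 ≥ 13.28   (energy)
  115.2x1 ≥ 137.7   (oxygenate mass)
  116.3x1 + 72.3x2 + 71.5x3 + 97.2x4 + 88.2x5 ≥ 217   (octane-barrels)
  x1, x2, x3, x4, x5 ≥ 0.
The cheapest feasible vertex uses only MTBE, light naphtha; straight-run naphtha, FCC naphtha, isomerate are not used. The energy and oxygenate mass requirements are met with equality.
So MTBE = 1.19531 barrels, light naphtha = 1.62631 barrels.
Total cost: 203.26·1.19531 + 106.91·1.62631 = 416.8275.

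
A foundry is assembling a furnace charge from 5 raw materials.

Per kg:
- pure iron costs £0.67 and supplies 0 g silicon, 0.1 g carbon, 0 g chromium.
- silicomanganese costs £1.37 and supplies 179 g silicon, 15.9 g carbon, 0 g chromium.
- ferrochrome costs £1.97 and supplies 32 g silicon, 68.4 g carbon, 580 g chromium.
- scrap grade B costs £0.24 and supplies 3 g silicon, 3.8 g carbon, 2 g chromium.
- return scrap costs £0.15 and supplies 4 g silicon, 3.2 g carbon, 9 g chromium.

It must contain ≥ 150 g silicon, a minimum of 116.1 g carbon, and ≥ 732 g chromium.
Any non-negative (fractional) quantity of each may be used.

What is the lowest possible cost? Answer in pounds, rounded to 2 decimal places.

£3.85

Set it up as a linear program. Let x1 = kg of pure iron, x2 = kg of silicomanganese, x3 = kg of ferrochrome, x4 = kg of scrap grade B, x5 = kg of return scrap.
min 0.67x1 + 1.37x2 + 1.97x3 + 0.24x4 + 0.15x5 subject to:
  179x2 + 32x3 + 3x4 + 4x5 ≥ 150   (silicon)
  0.1x1 + 15.9x2 + 68.4x3 + 3.8x4 + 3.2x5 ≥ 116.1   (carbon)
  580x3 + 2x4 + 9x5 ≥ 732   (chromium)
  x1, x2, x3, x4, x5 ≥ 0.
The optimal basis is {silicomanganese, ferrochrome}; pure iron, scrap grade B, return scrap drop out. The silicon and carbon requirements are met with equality.
So silicomanganese = 0.5577 kg, ferrochrome = 1.568 kg.
Hence cost = 1.37·0.5577 + 1.97·1.568 = £3.8530.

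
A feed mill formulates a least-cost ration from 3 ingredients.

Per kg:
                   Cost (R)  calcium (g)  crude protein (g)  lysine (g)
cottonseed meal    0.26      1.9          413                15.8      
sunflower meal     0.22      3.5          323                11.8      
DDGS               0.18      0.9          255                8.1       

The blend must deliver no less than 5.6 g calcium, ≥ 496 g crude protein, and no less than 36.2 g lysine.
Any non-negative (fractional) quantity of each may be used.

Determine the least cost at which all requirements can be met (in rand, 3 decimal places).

Treat it as an LP. Let x1 = kg of cottonseed meal, x2 = kg of sunflower meal, x3 = kg of DDGS.
Minimise 0.26x1 + 0.22x2 + 0.18x3 subject to:
  1.9x1 + 3.5x2 + 0.9x3 ≥ 5.6   (calcium)
  413x1 + 323x2 + 255x3 ≥ 496   (crude protein)
  15.8x1 + 11.8x2 + 8.1x3 ≥ 36.2   (lysine)
  x1, x2, x3 ≥ 0.
The minimum-cost mix takes nothing from DDGS — only cottonseed meal, sunflower meal. The calcium and lysine requirements are met with equality.
Solving gives x1 = 1.844, x2 = 0.5991.
Objective = 0.26·1.844 + 0.22·0.5991 = 0.61124.

R0.611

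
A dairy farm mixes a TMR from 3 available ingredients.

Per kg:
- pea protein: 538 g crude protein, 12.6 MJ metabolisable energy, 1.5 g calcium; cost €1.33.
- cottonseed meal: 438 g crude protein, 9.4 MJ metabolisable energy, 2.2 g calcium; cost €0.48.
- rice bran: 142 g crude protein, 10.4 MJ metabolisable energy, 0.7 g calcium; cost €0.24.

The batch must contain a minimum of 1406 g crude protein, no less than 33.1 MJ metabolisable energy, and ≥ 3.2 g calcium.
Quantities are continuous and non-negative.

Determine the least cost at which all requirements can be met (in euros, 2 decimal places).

€1.57

This is a linear program. Let x1 = kg of pea protein, x2 = kg of cottonseed meal, x3 = kg of rice bran.
Minimise 1.33x1 + 0.48x2 + 0.24x3 with:
  538x1 + 438x2 + 142x3 ≥ 1406   (crude protein)
  12.6x1 + 9.4x2 + 10.4x3 ≥ 33.1   (metabolisable energy)
  1.5x1 + 2.2x2 + 0.7x3 ≥ 3.2   (calcium)
  x1, x2, x3 ≥ 0.
The optimal basis is {cottonseed meal, rice bran}; pea protein drops out. The crude protein and metabolisable energy requirements are met with equality.
Optimal quantities: cottonseed meal = 3.081 kg, rice bran = 0.3979 kg.
Total cost: 0.48·3.081 + 0.24·0.3979 = 1.5744.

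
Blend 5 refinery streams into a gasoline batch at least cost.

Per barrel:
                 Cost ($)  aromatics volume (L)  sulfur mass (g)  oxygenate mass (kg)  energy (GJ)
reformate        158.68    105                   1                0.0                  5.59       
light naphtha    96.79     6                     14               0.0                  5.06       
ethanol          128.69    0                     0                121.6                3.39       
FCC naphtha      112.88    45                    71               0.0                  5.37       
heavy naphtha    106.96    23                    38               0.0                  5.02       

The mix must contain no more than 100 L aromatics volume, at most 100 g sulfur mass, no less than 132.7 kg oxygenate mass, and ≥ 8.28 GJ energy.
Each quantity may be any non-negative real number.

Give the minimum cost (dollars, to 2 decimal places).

$228.06

This is a linear program. Let x1 = barrels of reformate, x2 = barrels of light naphtha, x3 = barrels of ethanol, x4 = barrels of FCC naphtha, x5 = barrels of heavy naphtha.
Minimise 158.68x1 + 96.79x2 + 128.69x3 + 112.88x4 + 106.96x5 s.t.:
  105x1 + 6x2 + 45x4 + 23x5 ≤ 100   (aromatics volume)
  1x1 + 14x2 + 71x4 + 38x5 ≤ 100   (sulfur mass)
  121.6x3 ≥ 132.7   (oxygenate mass)
  5.59x1 + 5.06x2 + 3.39x3 + 5.37x4 + 5.02x5 ≥ 8.28   (energy)
  x1, x2, x3, x4, x5 ≥ 0.
The optimal basis is {light naphtha, ethanol}; reformate, FCC naphtha, heavy naphtha drop out. The oxygenate mass and energy requirements are met with equality.
That vertex is x2 = 0.90525, x3 = 1.0913.
Hence cost = 96.79·0.90525 + 128.69·1.0913 = $228.0585.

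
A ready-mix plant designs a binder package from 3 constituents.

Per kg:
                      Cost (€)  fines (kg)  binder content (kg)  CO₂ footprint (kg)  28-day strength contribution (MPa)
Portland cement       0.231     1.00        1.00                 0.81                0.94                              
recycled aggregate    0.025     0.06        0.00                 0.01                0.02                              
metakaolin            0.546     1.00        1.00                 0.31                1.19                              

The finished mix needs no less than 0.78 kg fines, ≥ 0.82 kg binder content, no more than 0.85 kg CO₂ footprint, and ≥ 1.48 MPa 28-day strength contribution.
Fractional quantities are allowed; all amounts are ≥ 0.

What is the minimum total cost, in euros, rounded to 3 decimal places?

Let x1 = kg of Portland cement, x2 = kg of recycled aggregate, x3 = kg of metakaolin.
Minimise 0.231x1 + 0.025x2 + 0.546x3 subject to:
  1x1 + 0.06x2 + 1x3 ≥ 0.78   (fines)
  1x1 + 1x3 ≥ 0.82   (binder content)
  0.81x1 + 0.01x2 + 0.31x3 ≤ 0.85   (CO₂ footprint)
  0.94x1 + 0.02x2 + 1.19x3 ≥ 1.48   (28-day strength contribution)
  x1, x2, x3 ≥ 0.
The cheapest feasible vertex uses only Portland cement, metakaolin; recycled aggregate is not used. Binding constraints: CO₂ footprint and 28-day strength contribution.
Solving gives x1 = 0.8219, x3 = 0.5945.
Cost = 0.231·0.8219 + 0.546·0.5945 = 0.51446.

€0.514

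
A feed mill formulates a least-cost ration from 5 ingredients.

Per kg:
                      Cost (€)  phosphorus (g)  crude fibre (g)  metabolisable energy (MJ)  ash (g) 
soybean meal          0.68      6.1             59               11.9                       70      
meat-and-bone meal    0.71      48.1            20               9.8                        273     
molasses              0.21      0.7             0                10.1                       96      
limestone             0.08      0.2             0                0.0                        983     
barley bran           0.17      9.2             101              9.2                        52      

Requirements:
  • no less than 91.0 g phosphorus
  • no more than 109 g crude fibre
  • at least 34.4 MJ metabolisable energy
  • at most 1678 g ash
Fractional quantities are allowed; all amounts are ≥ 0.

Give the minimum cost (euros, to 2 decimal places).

This is a linear program. Let x1 = kg of soybean meal, x2 = kg of meat-and-bone meal, x3 = kg of molasses, x4 = kg of limestone, x5 = kg of barley bran.
Minimize 0.68x1 + 0.71x2 + 0.21x3 + 0.08x4 + 0.17x5 s.t.:
  6.1x1 + 48.1x2 + 0.7x3 + 0.2x4 + 9.2x5 ≥ 91   (phosphorus)
  59x1 + 20x2 + 101x5 ≤ 109   (crude fibre)
  11.9x1 + 9.8x2 + 10.1x3 + 9.2x5 ≥ 34.4   (metabolisable energy)
  70x1 + 273x2 + 96x3 + 983x4 + 52x5 ≤ 1678   (ash)
  x1, x2, x3, x4, x5 ≥ 0.
The optimal basis is {meat-and-bone meal, molasses, barley bran}; soybean meal, limestone drop out. The phosphorus, crude fibre, metabolisable energy requirements are met with equality.
So meat-and-bone meal = 1.736 kg, molasses = 1.052 kg, barley bran = 0.7355 kg.
Total cost: 0.71·1.736 + 0.21·1.052 + 0.17·0.7355 = 1.5785.

€1.58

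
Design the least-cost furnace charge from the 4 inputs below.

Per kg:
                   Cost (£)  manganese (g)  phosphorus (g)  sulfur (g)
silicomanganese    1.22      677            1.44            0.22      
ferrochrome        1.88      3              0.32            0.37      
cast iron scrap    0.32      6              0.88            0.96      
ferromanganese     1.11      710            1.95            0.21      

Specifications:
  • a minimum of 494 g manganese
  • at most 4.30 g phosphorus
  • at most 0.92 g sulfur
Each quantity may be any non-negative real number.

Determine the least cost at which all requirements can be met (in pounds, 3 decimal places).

£0.772

This is a linear program. Let x1 = kg of silicomanganese, x2 = kg of ferrochrome, x3 = kg of cast iron scrap, x4 = kg of ferromanganese.
min 1.22x1 + 1.88x2 + 0.32x3 + 1.11x4 s.t.:
  677x1 + 3x2 + 6x3 + 710x4 ≥ 494   (manganese)
  1.44x1 + 0.32x2 + 0.88x3 + 1.95x4 ≤ 4.3   (phosphorus)
  0.22x1 + 0.37x2 + 0.96x3 + 0.21x4 ≤ 0.92   (sulfur)
  x1, x2, x3, x4 ≥ 0.
The optimal basis is {ferromanganese}; silicomanganese, ferrochrome, cast iron scrap drop out. The manganese requirement is met with equality.
So ferromanganese = 0.6958 kg.
Objective = 1.11·0.6958 = 0.77234.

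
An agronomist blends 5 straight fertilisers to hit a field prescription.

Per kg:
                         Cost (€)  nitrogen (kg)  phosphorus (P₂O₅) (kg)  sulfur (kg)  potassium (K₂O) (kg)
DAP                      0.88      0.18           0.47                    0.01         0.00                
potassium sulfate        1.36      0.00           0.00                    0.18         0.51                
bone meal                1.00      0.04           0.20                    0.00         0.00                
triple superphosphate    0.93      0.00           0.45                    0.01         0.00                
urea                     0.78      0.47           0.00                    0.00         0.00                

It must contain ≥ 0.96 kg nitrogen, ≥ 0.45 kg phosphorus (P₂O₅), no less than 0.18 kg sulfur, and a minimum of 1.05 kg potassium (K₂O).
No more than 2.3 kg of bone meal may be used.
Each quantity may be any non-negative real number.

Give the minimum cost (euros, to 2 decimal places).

€4.95

Treat it as an LP. Let x1 = kg of DAP, x2 = kg of potassium sulfate, x3 = kg of bone meal, x4 = kg of triple superphosphate, x5 = kg of urea.
min 0.88x1 + 1.36x2 + 1x3 + 0.93x4 + 0.78x5 subject to:
  0.18x1 + 0.04x3 + 0.47x5 ≥ 0.96   (nitrogen)
  0.47x1 + 0.2x3 + 0.45x4 ≥ 0.45   (phosphorus (P₂O₅))
  0.01x1 + 0.18x2 + 0.01x4 ≥ 0.18   (sulfur)
  0.51x2 ≥ 1.05   (potassium (K₂O))
  x3 ≤ 2.3
  x1, x2, x3, x4, x5 ≥ 0.
The optimal basis is {DAP, potassium sulfate, urea}; bone meal, triple superphosphate drop out. There the nitrogen, phosphorus (P₂O₅), potassium (K₂O) constraints are tight.
Solving gives x1 = 0.9574, x2 = 2.059, x5 = 1.676.
Objective = 0.88·0.9574 + 1.36·2.059 + 0.78·1.676 = 4.9500.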